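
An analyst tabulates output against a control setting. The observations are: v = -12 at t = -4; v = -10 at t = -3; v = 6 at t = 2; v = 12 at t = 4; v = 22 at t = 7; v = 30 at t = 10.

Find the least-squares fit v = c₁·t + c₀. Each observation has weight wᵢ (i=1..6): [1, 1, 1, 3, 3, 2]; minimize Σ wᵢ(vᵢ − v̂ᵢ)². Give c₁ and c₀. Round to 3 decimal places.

c₁ = 3.071, c₀ = -0.129

Normal-equation sums: Σwᵢ·t·t = 424, Σwᵢ·t = 48, Σwᵢ·1 = 11.
For XᵀWv: Σwᵢ·t·v = 1296, Σwᵢ·v = 146.
Eliminating c₀: 11·(row 1) − 48·(row 2) gives 2360·c₁ = 11·1296 − 48·146 = 7248, so c₁ = 906/295.
Then c₀ = (146 − 48·(906/295))/11 = -38/295.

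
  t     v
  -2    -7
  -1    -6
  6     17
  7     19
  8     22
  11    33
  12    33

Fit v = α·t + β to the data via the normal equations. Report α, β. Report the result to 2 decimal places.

α = 3.02, β = -1.82

Normal-equation sums: Σt·t = 419, Σt = 41, Σ1 = 7.
And Σt·v = 1190, Σv = 111.
Normal equations: [[419, 41]; [41, 7]]·[α, β]ᵀ = [1190, 111]ᵀ.
det = 419·7 − 41² = 1252.
α = (1190·7 − 41·111)/1252 = 3779/1252; β = (419·111 − 41·1190)/1252 = -2281/1252.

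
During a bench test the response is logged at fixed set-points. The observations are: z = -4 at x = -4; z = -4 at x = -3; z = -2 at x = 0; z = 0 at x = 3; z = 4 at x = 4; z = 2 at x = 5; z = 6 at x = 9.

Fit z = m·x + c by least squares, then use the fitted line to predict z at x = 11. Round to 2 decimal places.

From the data, Σx·x = 156, Σx = 14, Σ1 = 7.
Moment sums: Σx·z = 108, Σz = 2.
Normal equations: [[156, 14]; [14, 7]]·[m, c]ᵀ = [108, 2]ᵀ.
Eliminating c: 7·(row 1) − 14·(row 2) gives 896·m = 7·108 − 14·2 = 728, so m = 13/16.
Then c = (2 − 14·(13/16))/7 = -75/56.
At x = 11: ẑ = (13/16)·(11) + (-75/56)·(1) = 851/112.

ẑ = 7.60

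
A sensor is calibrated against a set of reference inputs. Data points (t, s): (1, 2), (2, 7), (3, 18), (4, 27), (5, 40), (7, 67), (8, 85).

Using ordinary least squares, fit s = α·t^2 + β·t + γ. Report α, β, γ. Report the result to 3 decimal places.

With design matrix X, XᵀX = [[7476, 1080, 168]; [1080, 168, 30]; [168, 30, 7]] and Xᵀs = [10347, 1527, 246]ᵀ.
Row-reducing yields α = 139/172, β = 793/172, γ = -345/86.

α = 0.808, β = 4.610, γ = -4.012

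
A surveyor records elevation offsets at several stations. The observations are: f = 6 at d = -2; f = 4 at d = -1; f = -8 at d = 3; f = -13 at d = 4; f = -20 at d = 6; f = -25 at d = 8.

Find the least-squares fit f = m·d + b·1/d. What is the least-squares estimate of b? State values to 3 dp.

Entries of MᵀM: Σd·d = 130, Σd·1/d = 6, Σ1/d·1/d = 845/576.
For Mᵀf: Σd·f = -412, Σ1/d·f = -155/8.
So MᵀM·[m, b]ᵀ = Mᵀf: [[130, 6]; [6, 845/576]]·[m, b]ᵀ = [-412, -155/8]ᵀ.
Eliminating b: (845/576)·(row 1) − 6·(row 2) gives (44557/288)·m = (845/576)·(-412) − 6·(-155/8) = -70295/144, so m = -8270/2621.
Then b = ((-155/8) − 6·(-8270/2621))/(845/576) = -792/2621.

b = -0.302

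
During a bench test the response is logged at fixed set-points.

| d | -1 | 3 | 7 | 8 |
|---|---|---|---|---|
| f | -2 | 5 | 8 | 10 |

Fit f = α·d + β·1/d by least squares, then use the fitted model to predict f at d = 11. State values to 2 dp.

Compute the Gram sums: Σd·d = 123, Σd·1/d = 4, Σ1/d·1/d = 32377/28224.
Moment sums: Σd·f = 153, Σ1/d·f = 509/84.
MᵀM·[α, β]ᵀ = Mᵀf becomes [[123, 4]; [4, 32377/28224]]·[α, β]ᵀ = [153, 509/84]ᵀ.
Eliminating β: (32377/28224)·(row 1) − 4·(row 2) gives (1176929/9408)·α = (32377/28224)·153 − 4·(509/84) = 1423195/9408, so α = 1423195/1176929.
Then β = ((509/84) − 4·(1423195/1176929))/(32377/28224) = 1254288/1176929.
At d = 11: f̂ = (1423195/1176929)·(11) + (1254288/1176929)·(1/11) = 173460883/12946219.

f̂ = 13.40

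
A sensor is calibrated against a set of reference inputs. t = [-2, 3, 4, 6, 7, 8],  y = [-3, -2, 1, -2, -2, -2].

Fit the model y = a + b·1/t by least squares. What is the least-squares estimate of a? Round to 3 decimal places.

Normal-equation sums: Σ1 = 6, Σ1/t = 29/56, Σ1/t·1/t = 13757/28224.
Right-hand side: Σy = -10, Σ1/t·y = 3/14.
Eliminating b: (13757/28224)·(row 1) − (29/56)·(row 2) gives (24991/9408)·a = (13757/28224)·(-10) − (29/56)·(3/14) = -70351/14112, so a = -140702/74973.
Then b = ((3/14) − (29/56)·(-140702/74973))/(13757/28224) = 60816/24991.

a = -1.877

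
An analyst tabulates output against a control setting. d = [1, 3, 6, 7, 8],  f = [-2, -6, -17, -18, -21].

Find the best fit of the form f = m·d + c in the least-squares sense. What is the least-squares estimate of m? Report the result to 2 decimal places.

m = -2.82

With design matrix X, XᵀX = [[159, 25]; [25, 5]] and Xᵀf = [-416, -64]ᵀ.
det = 159·5 − 25² = 170.
m = ((-416)·5 − 25·(-64))/170 = -48/17; c = (159·(-64) − 25·(-416))/170 = 112/85.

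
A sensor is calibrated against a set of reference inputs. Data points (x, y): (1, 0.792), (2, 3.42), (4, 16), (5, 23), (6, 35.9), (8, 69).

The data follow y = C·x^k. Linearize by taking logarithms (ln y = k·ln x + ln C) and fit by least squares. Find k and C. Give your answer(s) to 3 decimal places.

k = 2.138, C = 0.786

Let Y = ln y. Fitting Y = k·ln x + ln C by least squares:
AᵀA = [[12.5270, 7.5601]; [7.5601, 6]], rhs = [24.9627, 14.7194]ᵀ  (here Σln x = 7.5601, Σ(ln x)² = 12.5270, Σln y = 14.7194, Σln x·ln y = 24.9627).
Δ = 12.5270·6 − (7.5601)² = 18.0074; k = (24.9627·6 − 7.5601·14.7194)/18.0074 = 2.13783, ln C = (12.5270·14.7194 − 7.5601·24.9627)/18.0074 = -0.24046, so C = exp(-0.24046) = 0.78626.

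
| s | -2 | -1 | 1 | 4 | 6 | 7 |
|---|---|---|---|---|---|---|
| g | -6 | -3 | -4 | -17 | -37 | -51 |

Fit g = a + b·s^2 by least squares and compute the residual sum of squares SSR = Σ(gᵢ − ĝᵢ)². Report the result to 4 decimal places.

Entries of MᵀM: Σ1 = 6, Σs^2 = 107, Σs^2·s^2 = 3971.
And Σg = -118, Σs^2·g = -4134.
Normal equations: [[6, 107]; [107, 3971]]·[a, b]ᵀ = [-118, -4134]ᵀ.
Eliminating b: 3971·(row 1) − 107·(row 2) gives 12377·a = 3971·(-118) − 107·(-4134) = -26240, so a = -26240/12377.
Then b = ((-4134) − 107·(-26240/12377))/3971 = -12178/12377.
Residuals: 690/12377, 1287/12377, -11090/12377, 10679/12377, 6699/12377, -8265/12377; SSR = 28468/12377.

SSR = 2.3001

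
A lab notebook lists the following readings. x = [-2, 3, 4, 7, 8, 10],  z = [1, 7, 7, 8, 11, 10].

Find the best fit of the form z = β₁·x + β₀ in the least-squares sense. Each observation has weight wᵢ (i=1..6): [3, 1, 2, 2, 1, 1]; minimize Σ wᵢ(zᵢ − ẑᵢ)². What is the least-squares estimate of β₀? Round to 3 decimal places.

β₀ = 3.081

With design matrix M, MᵀWM = [[315, 37]; [37, 10]] and MᵀWz = [371, 61]ᵀ.
Δ = 315·10 − 37² = 1781.
β₁ = (371·10 − 37·61)/1781 = 1453/1781; β₀ = (315·61 − 37·371)/1781 = 5488/1781.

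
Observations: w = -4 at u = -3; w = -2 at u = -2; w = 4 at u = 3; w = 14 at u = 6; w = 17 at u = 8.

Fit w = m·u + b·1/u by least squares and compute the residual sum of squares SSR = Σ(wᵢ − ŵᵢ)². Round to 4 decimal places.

Compute the Gram sums: Σu·u = 122, Σu·1/u = 5, Σ1/u·1/u = 33/64.
Moment sums: Σu·w = 248, Σ1/u·w = 65/8.
Eliminating b: (33/64)·(row 1) − 5·(row 2) gives (1213/32)·m = (33/64)·248 − 5·(65/8) = 349/4, so m = 2792/1213.
Then b = ((65/8) − 5·(2792/1213))/(33/64) = -7960/1213.
Residuals: 2612/3639, -822/1213, -2612/3639, 4670/3639, -720/1213; SSR = 4232/1213.

SSR = 3.4889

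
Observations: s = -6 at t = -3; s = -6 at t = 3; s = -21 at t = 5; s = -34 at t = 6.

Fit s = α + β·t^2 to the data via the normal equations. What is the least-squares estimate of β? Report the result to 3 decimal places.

β = -1.021

Setting ∂/∂α … = 0 gives: 4·α + 79·β = -67;  79·α + 2083·β = -1857.
(Σ1 = 4, Σt^2 = 79, Σt^2·t^2 = 2083, Σs = -67, Σt^2·s = -1857.)
Determinant 4·2083 − 79² = 2091.
α = ((-67)·2083 − 79·(-1857))/2091 = 7142/2091; β = (4·(-1857) − 79·(-67))/2091 = -2135/2091.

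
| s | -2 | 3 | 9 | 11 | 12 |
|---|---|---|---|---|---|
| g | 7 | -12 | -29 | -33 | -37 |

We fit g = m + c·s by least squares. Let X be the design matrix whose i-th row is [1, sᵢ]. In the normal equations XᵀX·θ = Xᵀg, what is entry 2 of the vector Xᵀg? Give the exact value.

Entry 2 ↔ basis s, so (Xᵀg)_{2} = Σᵢ (s)·gᵢ = (-2)·(7) + (3)·(-12) + (9)·(-29) + (11)·(-33) + (12)·(-37) = -1118.

-1118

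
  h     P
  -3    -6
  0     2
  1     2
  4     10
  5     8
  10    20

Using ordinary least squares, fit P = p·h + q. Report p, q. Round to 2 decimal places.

Sums needed: Σh·h = 151, Σh = 17, Σ1 = 6.
And Σh·P = 300, ΣP = 36.
MᵀM·[p, q]ᵀ = MᵀP becomes [[151, 17]; [17, 6]]·[p, q]ᵀ = [300, 36]ᵀ.
det = 151·6 − 17² = 617.
p = (300·6 − 17·36)/617 = 1188/617; q = (151·36 − 17·300)/617 = 336/617.

p = 1.93, q = 0.54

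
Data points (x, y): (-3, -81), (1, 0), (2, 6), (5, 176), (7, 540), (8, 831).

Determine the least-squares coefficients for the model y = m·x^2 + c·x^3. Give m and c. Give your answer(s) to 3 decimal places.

m = -2.915, c = 1.989

From the data, Σx^2·x^2 = 7220, Σx^2·x^3 = 52490, Σx^3·x^3 = 396212.
Moment sums: Σx^2·y = 83339, Σx^3·y = 634927.
So AᵀA·[m, c]ᵀ = Aᵀy: [[7220, 52490]; [52490, 396212]]·[m, c]ᵀ = [83339, 634927]ᵀ.
Eliminating c: 396212·(row 1) − 52490·(row 2) gives 105450540·m = 396212·83339 − 52490·634927 = -307406362, so m = -153703181/52725270.
Then c = (634927 − 52490·(-153703181/52725270))/396212 = 20970883/10545054.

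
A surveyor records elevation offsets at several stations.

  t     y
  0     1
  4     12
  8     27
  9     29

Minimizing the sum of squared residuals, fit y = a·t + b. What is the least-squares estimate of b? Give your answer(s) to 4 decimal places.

b = 0.4138

With design matrix A, AᵀA = [[161, 21]; [21, 4]] and Aᵀy = [525, 69]ᵀ.
Δ = 161·4 − 21² = 203.
a = (525·4 − 21·69)/203 = 93/29; b = (161·69 − 21·525)/203 = 12/29.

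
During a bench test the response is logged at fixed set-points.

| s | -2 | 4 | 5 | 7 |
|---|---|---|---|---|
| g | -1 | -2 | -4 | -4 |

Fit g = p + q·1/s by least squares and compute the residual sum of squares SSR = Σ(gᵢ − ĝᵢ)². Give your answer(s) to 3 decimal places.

SSR = 3.390

Sums needed: Σ1 = 4, Σ1/s = 13/140, Σ1/s·1/s = 7309/19600.
And Σg = -11, Σ1/s·g = -48/35.
So XᵀX·[p, q]ᵀ = Xᵀg: [[4, 13/140]; [13/140, 7309/19600]]·[p, q]ᵀ = [-11, -48/35]ᵀ.
det = 4·(7309/19600) − (13/140)² = 29067/19600.
p = ((-11)·(7309/19600) − (13/140)·(-48/35))/(29067/19600) = -77903/29067; q = (4·(-48/35) − (13/140)·(-11))/(29067/19600) = -87500/29067.
Residuals: 5086/29067, 41644/29067, -6955/9689, -25865/29067; SSR = 98546/29067.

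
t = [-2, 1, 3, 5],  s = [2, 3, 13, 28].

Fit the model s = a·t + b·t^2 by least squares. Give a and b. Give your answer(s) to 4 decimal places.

a = 1.2038, b = 0.9038

With design matrix A, AᵀA = [[39, 145]; [145, 723]] and Aᵀs = [178, 828]ᵀ.
Δ = 39·723 − 145² = 7172.
a = (178·723 − 145·828)/7172 = 4317/3586; b = (39·828 − 145·178)/7172 = 3241/3586.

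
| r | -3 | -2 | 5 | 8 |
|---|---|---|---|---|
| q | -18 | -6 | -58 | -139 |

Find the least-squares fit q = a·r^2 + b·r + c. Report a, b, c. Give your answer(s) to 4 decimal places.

Normal-equation sums: Σr^2·r^2 = 4818, Σr^2·r = 602, Σr^2 = 102, Σr·r = 102, Σr = 8, Σ1 = 4.
And Σr^2·q = -10532, Σr·q = -1336, Σq = -221.
So MᵀM·[a, b, c]ᵀ = Mᵀq: [[4818, 602, 102]; [602, 102, 8]; [102, 8, 4]]·[a, b, c]ᵀ = [-10532, -1336, -221]ᵀ.
Solving the 3×3 system (Gaussian elimination) gives a = -65287/32258, b = -33191/32258, c = -201/127.

a = -2.0239, b = -1.0289, c = -1.5827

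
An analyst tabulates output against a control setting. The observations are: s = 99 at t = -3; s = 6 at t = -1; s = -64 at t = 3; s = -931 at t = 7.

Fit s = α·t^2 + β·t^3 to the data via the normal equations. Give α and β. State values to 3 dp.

Setting ∂/∂α … = 0 gives: 2564·α + 16806·β = -45298;  16806·α + 119108·β = -323740.
(Σt^2·t^2 = 2564, Σt^2·t^3 = 16806, Σt^3·t^3 = 119108, Σt^2·s = -45298, Σt^3·s = -323740.)
Eliminating β: 119108·(row 1) − 16806·(row 2) gives 22951276·α = 119108·(-45298) − 16806·(-323740) = 45420256, so α = 11355064/5737819.
Then β = ((-323740) − 16806·(11355064/5737819))/119108 = -17197793/5737819.

α = 1.979, β = -2.997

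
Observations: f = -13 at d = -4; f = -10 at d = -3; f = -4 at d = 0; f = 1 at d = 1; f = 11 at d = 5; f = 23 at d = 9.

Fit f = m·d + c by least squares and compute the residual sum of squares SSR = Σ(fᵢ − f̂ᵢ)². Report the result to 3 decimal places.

From the data, Σd·d = 132, Σd = 8, Σ1 = 6.
For Xᵀf: Σd·f = 345, Σf = 8.
XᵀX·[m, c]ᵀ = Xᵀf becomes [[132, 8]; [8, 6]]·[m, c]ᵀ = [345, 8]ᵀ.
det = 132·6 − 8² = 728.
m = (345·6 − 8·8)/728 = 1003/364; c = (132·8 − 8·345)/728 = -213/91.
Residuals: 33/91, 17/28, -151/91, 213/364, -159/364, 197/364; SSR = 1485/364.

SSR = 4.080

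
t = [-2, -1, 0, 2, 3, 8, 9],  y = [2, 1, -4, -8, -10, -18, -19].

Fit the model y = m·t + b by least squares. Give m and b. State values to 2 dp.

Normal-equation sums: Σt·t = 163, Σt = 19, Σ1 = 7.
For Aᵀy: Σt·y = -366, Σy = -56.
So AᵀA·[m, b]ᵀ = Aᵀy: [[163, 19]; [19, 7]]·[m, b]ᵀ = [-366, -56]ᵀ.
Determinant 163·7 − 19² = 780.
m = ((-366)·7 − 19·(-56))/780 = -749/390; b = (163·(-56) − 19·(-366))/780 = -1087/390.

m = -1.92, b = -2.79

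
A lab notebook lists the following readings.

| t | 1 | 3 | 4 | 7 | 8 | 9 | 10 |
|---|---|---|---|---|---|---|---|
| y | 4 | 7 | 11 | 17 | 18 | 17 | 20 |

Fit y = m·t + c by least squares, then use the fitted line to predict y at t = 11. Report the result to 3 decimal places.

ŷ = 22.326

The normal system AᵀA·[m, c]ᵀ = Aᵀy is [[320, 42]; [42, 7]]·[m, c]ᵀ = [685, 94]ᵀ.
Δ = 320·7 − 42² = 476.
m = (685·7 − 42·94)/476 = 121/68; c = (320·94 − 42·685)/476 = 655/238.
At t = 11: ŷ = (121/68)·(11) + (655/238)·(1) = 10627/476.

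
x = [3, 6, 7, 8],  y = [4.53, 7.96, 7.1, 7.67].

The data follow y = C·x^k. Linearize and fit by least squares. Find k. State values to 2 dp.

With ln yᵢ as the transformed response and ln xᵢ as the regressor:
XᵀX = [[12.5280, 6.9157]; [6.9157, 4]], rhs = [13.4272, 7.5826]ᵀ  (here Σln x = 6.9157, Σ(ln x)² = 12.5280, Σln y = 7.5826, Σln x·ln y = 13.4272).
Slope k = (n·Σln x·ln y − Σln x·Σln y)/(n·Σ(ln x)² − (Σln x)²) = (4·13.4272 − 6.9157·7.5826)/2.2847 = 0.55586; ln C = (Σln y − k·Σln x)/n = 0.93460.

k = 0.56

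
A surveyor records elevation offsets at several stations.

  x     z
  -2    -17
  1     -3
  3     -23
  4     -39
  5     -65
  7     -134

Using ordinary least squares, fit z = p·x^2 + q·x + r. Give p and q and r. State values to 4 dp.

p = -2.9980, q = 2.1102, r = -1.1993

Entries of MᵀM: Σx^2·x^2 = 3380, Σx^2·x = 552, Σx^2 = 104, Σx·x = 104, Σx = 18, Σ1 = 6.
Moment sums: Σx^2·z = -9093, Σx·z = -1457, Σz = -281.
Normal equations: [[3380, 552, 104]; [552, 104, 18]; [104, 18, 6]]·[p, q, r]ᵀ = [-9093, -1457, -281]ᵀ.
Solving the 3×3 system (Gaussian elimination) gives p = -19127/6380, q = 16829/7975, r = -1739/1450.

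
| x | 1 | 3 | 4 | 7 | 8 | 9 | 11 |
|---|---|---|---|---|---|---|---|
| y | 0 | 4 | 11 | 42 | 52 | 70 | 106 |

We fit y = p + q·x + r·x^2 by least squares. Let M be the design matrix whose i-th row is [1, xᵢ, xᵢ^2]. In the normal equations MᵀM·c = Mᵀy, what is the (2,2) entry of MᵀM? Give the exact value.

Row 2 ↔ basis x, column 2 ↔ basis x, so (MᵀM)_{2,2} = Σᵢ (x)·(x) = (1)·(1) + (3)·(3) + (4)·(4) + (7)·(7) + (8)·(8) + (9)·(9) + (11)·(11) = 341.

341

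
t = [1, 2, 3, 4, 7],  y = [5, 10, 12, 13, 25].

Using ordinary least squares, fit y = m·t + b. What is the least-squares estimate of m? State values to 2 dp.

Compute the Gram sums: Σt·t = 79, Σt = 17, Σ1 = 5.
For Mᵀy: Σt·y = 288, Σy = 65.
MᵀM·[m, b]ᵀ = Mᵀy becomes [[79, 17]; [17, 5]]·[m, b]ᵀ = [288, 65]ᵀ.
det = 79·5 − 17² = 106.
m = (288·5 − 17·65)/106 = 335/106; b = (79·65 − 17·288)/106 = 239/106.

m = 3.16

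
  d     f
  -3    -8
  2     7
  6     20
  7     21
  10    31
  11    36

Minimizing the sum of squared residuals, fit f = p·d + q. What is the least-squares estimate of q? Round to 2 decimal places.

q = 0.93

Setting ∂/∂p … = 0 gives: 319·p + 33·q = 1011;  33·p + 6·q = 107.
Eliminating q: 6·(row 1) − 33·(row 2) gives 825·p = 6·1011 − 33·107 = 2535, so p = 169/55.
Then q = (107 − 33·(169/55))/6 = 14/15.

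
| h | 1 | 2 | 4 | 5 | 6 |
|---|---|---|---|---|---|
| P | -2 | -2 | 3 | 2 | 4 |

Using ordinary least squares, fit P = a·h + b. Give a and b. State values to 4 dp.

a = 1.2791, b = -3.6047

From the data, Σh·h = 82, Σh = 18, Σ1 = 5.
Right-hand side: Σh·P = 40, ΣP = 5.
XᵀX·[a, b]ᵀ = XᵀP becomes [[82, 18]; [18, 5]]·[a, b]ᵀ = [40, 5]ᵀ.
Δ = 82·5 − 18² = 86.
a = (40·5 − 18·5)/86 = 55/43; b = (82·5 − 18·40)/86 = -155/43.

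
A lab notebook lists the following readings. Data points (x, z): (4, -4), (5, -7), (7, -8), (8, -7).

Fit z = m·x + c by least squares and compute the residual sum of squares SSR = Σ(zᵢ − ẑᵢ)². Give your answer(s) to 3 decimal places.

SSR = 4.100

Sums needed: Σx·x = 154, Σx = 24, Σ1 = 4.
For Aᵀz: Σx·z = -163, Σz = -26.
Normal equations: [[154, 24]; [24, 4]]·[m, c]ᵀ = [-163, -26]ᵀ.
Eliminating c: 4·(row 1) − 24·(row 2) gives 40·m = 4·(-163) − 24·(-26) = -28, so m = -7/10.
Then c = ((-26) − 24·(-7/10))/4 = -23/10.
Residuals: 11/10, -6/5, -4/5, 9/10; SSR = 41/10.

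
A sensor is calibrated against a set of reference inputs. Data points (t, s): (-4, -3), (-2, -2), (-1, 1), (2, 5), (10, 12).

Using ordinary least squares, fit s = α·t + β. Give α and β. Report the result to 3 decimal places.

Setting ∂/∂α … = 0 gives: 125·α + 5·β = 145;  5·α + 5·β = 13.
(Σt·t = 125, Σt = 5, Σ1 = 5, Σt·s = 145, Σs = 13.)
det = 125·5 − 5² = 600.
α = (145·5 − 5·13)/600 = 11/10; β = (125·13 − 5·145)/600 = 3/2.

α = 1.100, β = 1.500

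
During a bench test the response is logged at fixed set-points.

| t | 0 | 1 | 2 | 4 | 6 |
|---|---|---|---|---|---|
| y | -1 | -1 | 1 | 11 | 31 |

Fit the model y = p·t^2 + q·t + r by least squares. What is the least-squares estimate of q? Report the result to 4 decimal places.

Normal-equation sums: Σt^2·t^2 = 1569, Σt^2·t = 289, Σt^2 = 57, Σt·t = 57, Σt = 13, Σ1 = 5.
Right-hand side: Σt^2·y = 1295, Σt·y = 231, Σy = 41.
So MᵀM·[p, q, r]ᵀ = Mᵀy: [[1569, 289, 57]; [289, 57, 13]; [57, 13, 5]]·[p, q, r]ᵀ = [1295, 231, 41]ᵀ.
Inverting the 3×3 Gram matrix, [p, q, r]ᵀ = [1053/938, -1361/938, -387/469]ᵀ.

q = -1.4510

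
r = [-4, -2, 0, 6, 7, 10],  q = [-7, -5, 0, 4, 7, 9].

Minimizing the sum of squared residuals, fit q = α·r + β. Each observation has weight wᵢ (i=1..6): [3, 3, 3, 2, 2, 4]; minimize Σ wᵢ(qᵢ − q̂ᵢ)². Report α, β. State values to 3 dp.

Compute the Gram sums: Σwᵢ·r·r = 630, Σwᵢ·r = 48, Σwᵢ·1 = 17.
Moment sums: Σwᵢ·r·q = 620, Σwᵢ·q = 22.
MᵀWM·[α, β]ᵀ = MᵀWq becomes [[630, 48]; [48, 17]]·[α, β]ᵀ = [620, 22]ᵀ.
det = 630·17 − 48² = 8406.
α = (620·17 − 48·22)/8406 = 4742/4203; β = (630·22 − 48·620)/8406 = -2650/1401.

α = 1.128, β = -1.892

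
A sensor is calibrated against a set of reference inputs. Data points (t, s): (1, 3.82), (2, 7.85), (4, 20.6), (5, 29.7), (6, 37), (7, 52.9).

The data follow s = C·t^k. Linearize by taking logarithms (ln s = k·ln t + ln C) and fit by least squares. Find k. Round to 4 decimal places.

Taking logs, ln s = k·ln t + ln C, so regress ln s on ln t.
AᵀA = [[11.9895, 7.4265]; [7.4265, 6]], rhs = [25.2721, 17.3965]ᵀ  (here Σln t = 7.4265, Σ(ln t)² = 11.9895, Σln s = 17.3965, Σln t·ln s = 25.2721).
Δ = 11.9895·6 − (7.4265)² = 16.7835; k = (25.2721·6 − 7.4265·17.3965)/16.7835 = 1.33681, ln C = (11.9895·17.3965 − 7.4265·25.2721)/16.7835 = 1.24478.

k = 1.3368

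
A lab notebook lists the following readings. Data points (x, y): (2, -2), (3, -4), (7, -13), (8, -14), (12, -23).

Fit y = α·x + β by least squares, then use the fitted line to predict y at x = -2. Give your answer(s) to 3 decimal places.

Setting ∂/∂α … = 0 gives: 270·α + 32·β = -495;  32·α + 5·β = -56.
(Σx·x = 270, Σx = 32, Σ1 = 5, Σx·y = -495, Σy = -56.)
det = 270·5 − 32² = 326.
α = ((-495)·5 − 32·(-56))/326 = -683/326; β = (270·(-56) − 32·(-495))/326 = 360/163.
At x = -2: ŷ = (-683/326)·(-2) + (360/163)·(1) = 1043/163.

ŷ = 6.399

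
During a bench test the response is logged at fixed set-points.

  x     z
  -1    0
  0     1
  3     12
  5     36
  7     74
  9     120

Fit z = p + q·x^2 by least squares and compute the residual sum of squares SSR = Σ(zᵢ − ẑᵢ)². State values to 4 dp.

With design matrix M, MᵀM = [[6, 165]; [165, 9669]] and Mᵀz = [243, 14354]ᵀ.
Δ = 6·9669 − 165² = 30789.
p = (243·9669 − 165·14354)/30789 = -571/933; q = (6·14354 − 165·243)/30789 = 15343/10263.
Residuals: -9062/10263, 1504/933, -8650/10263, -7826/10263, 13936/10263, -4942/10263; SSR = 69232/10263.

SSR = 6.7458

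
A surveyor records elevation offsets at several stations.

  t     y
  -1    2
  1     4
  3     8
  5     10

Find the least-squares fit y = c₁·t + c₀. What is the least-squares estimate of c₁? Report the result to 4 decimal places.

Normal-equation sums: Σt·t = 36, Σt = 8, Σ1 = 4.
For Xᵀy: Σt·y = 76, Σy = 24.
Eliminating c₀: 4·(row 1) − 8·(row 2) gives 80·c₁ = 4·76 − 8·24 = 112, so c₁ = 7/5.
Then c₀ = (24 − 8·(7/5))/4 = 16/5.

c₁ = 1.4000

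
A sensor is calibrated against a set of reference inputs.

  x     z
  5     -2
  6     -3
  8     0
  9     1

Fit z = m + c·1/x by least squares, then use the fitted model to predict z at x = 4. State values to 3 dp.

ẑ = -4.762

Sums needed: Σ1 = 4, Σ1/x = 217/360, Σ1/x·1/x = 12409/129600.
Right-hand side: Σz = -4, Σ1/x·z = -71/90.
So MᵀM·[m, c]ᵀ = Mᵀz: [[4, 217/360]; [217/360, 12409/129600]]·[m, c]ᵀ = [-4, -71/90]ᵀ.
Eliminating c: (12409/129600)·(row 1) − (217/360)·(row 2) gives (283/14400)·m = (12409/129600)·(-4) − (217/360)·(-71/90) = 1499/16200, so m = 11992/2547.
Then c = ((-71/90) − (217/360)·(11992/2547))/(12409/129600) = -10720/283.
At x = 4: ẑ = (11992/2547)·(1) + (-10720/283)·(1/4) = -12128/2547.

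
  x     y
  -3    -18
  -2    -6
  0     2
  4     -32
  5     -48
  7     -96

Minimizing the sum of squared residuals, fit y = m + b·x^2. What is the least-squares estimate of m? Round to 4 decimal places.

AᵀA·[m, b]ᵀ = Aᵀy reads: 6·m + 103·b = -198;  103·m + 3379·b = -6602.
(Σ1 = 6, Σx^2 = 103, Σx^2·x^2 = 3379, Σy = -198, Σx^2·y = -6602.)
Δ = 6·3379 − 103² = 9665.
m = ((-198)·3379 − 103·(-6602))/9665 = 10964/9665; b = (6·(-6602) − 103·(-198))/9665 = -19218/9665.

m = 1.1344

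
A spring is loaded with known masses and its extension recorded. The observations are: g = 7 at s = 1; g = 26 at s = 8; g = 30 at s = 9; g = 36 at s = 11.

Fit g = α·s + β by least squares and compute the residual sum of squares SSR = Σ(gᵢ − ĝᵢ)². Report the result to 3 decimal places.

SSR = 1.137

AᵀA·[α, β]ᵀ = Aᵀg reads: 267·α + 29·β = 881;  29·α + 4·β = 99.
Eliminating β: 4·(row 1) − 29·(row 2) gives 227·α = 4·881 − 29·99 = 653, so α = 653/227.
Then β = (99 − 29·(653/227))/4 = 884/227.
Residuals: 52/227, -206/227, 49/227, 105/227; SSR = 258/227.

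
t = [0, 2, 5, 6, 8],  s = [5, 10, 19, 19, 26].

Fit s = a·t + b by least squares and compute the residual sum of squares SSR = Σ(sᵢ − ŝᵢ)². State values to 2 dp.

SSR = 3.55

Setting ∂/∂a … = 0 gives: 129·a + 21·b = 437;  21·a + 5·b = 79.
det = 129·5 − 21² = 204.
a = (437·5 − 21·79)/204 = 263/102; b = (129·79 − 21·437)/204 = 169/34.
Residuals: 1/34, -13/102, 58/51, -49/34, 41/102; SSR = 181/51.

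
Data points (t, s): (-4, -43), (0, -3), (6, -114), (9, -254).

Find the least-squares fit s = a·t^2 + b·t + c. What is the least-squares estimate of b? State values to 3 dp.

From the data, Σt^2·t^2 = 8113, Σt^2·t = 881, Σt^2 = 133, Σt·t = 133, Σt = 11, Σ1 = 4.
Right-hand side: Σt^2·s = -25366, Σt·s = -2798, Σs = -414.
So XᵀX·[a, b, c]ᵀ = Xᵀs: [[8113, 881, 133]; [881, 133, 11]; [133, 11, 4]]·[a, b, c]ᵀ = [-25366, -2798, -414]ᵀ.
Row-reducing yields a = -56149/18957, b = -24607/18957, c = -9142/6319.

b = -1.298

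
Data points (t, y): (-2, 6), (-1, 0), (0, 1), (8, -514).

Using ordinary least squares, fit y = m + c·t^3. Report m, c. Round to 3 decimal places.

m = -0.681, c = -1.003

The normal equations are: 4·m + 503·c = -507;  503·m + 262209·c = -263216.
Determinant 4·262209 − 503² = 795827.
m = ((-507)·262209 − 503·(-263216))/795827 = -542315/795827; c = (4·(-263216) − 503·(-507))/795827 = -797843/795827.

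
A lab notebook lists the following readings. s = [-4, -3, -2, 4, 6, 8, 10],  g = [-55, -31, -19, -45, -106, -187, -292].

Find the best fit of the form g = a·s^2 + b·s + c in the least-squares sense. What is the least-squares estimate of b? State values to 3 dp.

Compute the Gram sums: Σs^2·s^2 = 16001, Σs^2·s = 1693, Σs^2 = 245, Σs·s = 245, Σs = 19, Σ1 = 7.
Moment sums: Σs^2·g = -46939, Σs·g = -4881, Σg = -735.
So AᵀA·[a, b, c]ᵀ = Aᵀg: [[16001, 1693, 245]; [1693, 245, 19]; [245, 19, 7]]·[a, b, c]ᵀ = [-46939, -4881, -735]ᵀ.
Solving the 3×3 system (Gaussian elimination) gives a = -1989025/664329, b = 658973/664329, c = -642437/221443.

b = 0.992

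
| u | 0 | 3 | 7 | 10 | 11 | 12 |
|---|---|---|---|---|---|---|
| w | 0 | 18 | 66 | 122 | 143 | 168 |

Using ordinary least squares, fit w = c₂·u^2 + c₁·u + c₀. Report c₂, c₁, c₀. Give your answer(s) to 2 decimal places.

AᵀA·[c₂, c₁, c₀]ᵀ = Aᵀw reads: 47859·c₂ + 4429·c₁ + 423·c₀ = 57091;  4429·c₂ + 423·c₁ + 43·c₀ = 5325;  423·c₂ + 43·c₁ + 6·c₀ = 517.
(Σu^2·u^2 = 47859, Σu^2·u = 4429, Σu^2 = 423, Σu·u = 423, Σu = 43, Σ1 = 6, Σu^2·w = 57091, Σu·w = 5325, Σw = 517.)
Solving the 3×3 system (Gaussian elimination) gives c₂ = 821/910, c₁ = 569/182, c₀ = 71/455.

c₂ = 0.90, c₁ = 3.13, c₀ = 0.16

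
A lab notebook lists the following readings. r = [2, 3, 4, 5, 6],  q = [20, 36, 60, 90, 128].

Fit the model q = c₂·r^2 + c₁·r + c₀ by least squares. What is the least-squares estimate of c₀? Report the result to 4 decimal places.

AᵀA·[c₂, c₁, c₀]ᵀ = Aᵀq reads: 2274·c₂ + 440·c₁ + 90·c₀ = 8222;  440·c₂ + 90·c₁ + 20·c₀ = 1606;  90·c₂ + 20·c₁ + 5·c₀ = 334.
(Σr^2·r^2 = 2274, Σr^2·r = 440, Σr^2 = 90, Σr·r = 90, Σr = 20, Σ1 = 5, Σr^2·q = 8222, Σr·q = 1606, Σq = 334.)
Row-reducing yields c₂ = 25/7, c₁ = -11/7, c₀ = 44/5.

c₀ = 8.8000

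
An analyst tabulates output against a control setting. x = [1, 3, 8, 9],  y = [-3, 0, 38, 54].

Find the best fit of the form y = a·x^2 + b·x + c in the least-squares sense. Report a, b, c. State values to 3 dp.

a = 1.000, b = -3.025, c = -0.608

Entries of MᵀM: Σx^2·x^2 = 10739, Σx^2·x = 1269, Σx^2 = 155, Σx·x = 155, Σx = 21, Σ1 = 4.
For Mᵀy: Σx^2·y = 6803, Σx·y = 787, Σy = 89.
So MᵀM·[a, b, c]ᵀ = Mᵀy: [[10739, 1269, 155]; [1269, 155, 21]; [155, 21, 4]]·[a, b, c]ᵀ = [6803, 787, 89]ᵀ.
Row-reducing yields a = 9073/9076, b = -27451/9076, c = -1380/2269.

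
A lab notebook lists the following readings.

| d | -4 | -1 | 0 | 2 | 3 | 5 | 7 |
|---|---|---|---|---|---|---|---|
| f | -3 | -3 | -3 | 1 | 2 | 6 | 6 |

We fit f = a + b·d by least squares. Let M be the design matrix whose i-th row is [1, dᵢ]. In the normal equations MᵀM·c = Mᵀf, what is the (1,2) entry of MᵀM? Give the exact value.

12

Row 1 ↔ basis 1, column 2 ↔ basis d, so (MᵀM)_{1,2} = Σᵢ d = (1)·(-4) + (1)·(-1) + (1)·(0) + (1)·(2) + (1)·(3) + (1)·(5) + (1)·(7) = 12.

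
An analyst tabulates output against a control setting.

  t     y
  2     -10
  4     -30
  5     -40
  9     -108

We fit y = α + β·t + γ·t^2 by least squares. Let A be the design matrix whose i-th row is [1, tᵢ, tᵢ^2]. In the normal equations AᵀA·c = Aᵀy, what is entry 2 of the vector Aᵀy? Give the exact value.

-1312

Entry 2 ↔ basis t, so (Aᵀy)_{2} = Σᵢ (t)·yᵢ = (2)·(-10) + (4)·(-30) + (5)·(-40) + (9)·(-108) = -1312.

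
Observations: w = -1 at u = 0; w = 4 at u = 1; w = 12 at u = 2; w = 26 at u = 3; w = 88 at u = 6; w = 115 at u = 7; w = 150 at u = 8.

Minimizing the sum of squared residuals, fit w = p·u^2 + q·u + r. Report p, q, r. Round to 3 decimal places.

Normal-equation sums: Σu^2·u^2 = 7891, Σu^2·u = 1107, Σu^2 = 163, Σu·u = 163, Σu = 27, Σ1 = 7.
For Mᵀw: Σu^2·w = 18689, Σu·w = 2639, Σw = 394.
Row-reducing yields p = 5393/2688, q = 2431/896, r = -1207/1344.

p = 2.006, q = 2.713, r = -0.898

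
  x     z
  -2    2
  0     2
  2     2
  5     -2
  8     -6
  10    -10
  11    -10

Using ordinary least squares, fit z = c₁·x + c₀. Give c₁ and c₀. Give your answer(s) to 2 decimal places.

c₁ = -1.05, c₀ = 1.98

Setting ∂/∂c₁ … = 0 gives: 318·c₁ + 34·c₀ = -268;  34·c₁ + 7·c₀ = -22.
(Σx·x = 318, Σx = 34, Σ1 = 7, Σx·z = -268, Σz = -22.)
det = 318·7 − 34² = 1070.
c₁ = ((-268)·7 − 34·(-22))/1070 = -564/535; c₀ = (318·(-22) − 34·(-268))/1070 = 1058/535.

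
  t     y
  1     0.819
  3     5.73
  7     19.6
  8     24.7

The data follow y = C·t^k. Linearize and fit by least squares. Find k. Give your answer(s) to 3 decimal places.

k = 1.625

Linearized form: ln y = k·ln t + ln C. From the 4 transformed points,
Σln t = 5.1240, Σ(ln t)² = 9.3176, Σln y = 7.7284, Σln t·ln y = 14.3763.
Equations: 9.3176·k + 5.1240·ln C = 14.3763;  5.1240·k + 4·ln C = 7.7284.
Δ = 9.3176·4 − (5.1240)² = 11.0154; k = (14.3763·4 − 5.1240·7.7284)/11.0154 = 1.62550, ln C = (9.3176·7.7284 − 5.1240·14.3763)/11.0154 = -0.15015.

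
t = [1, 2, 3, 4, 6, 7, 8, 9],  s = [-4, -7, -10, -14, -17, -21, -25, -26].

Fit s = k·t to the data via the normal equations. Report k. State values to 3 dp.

MᵀM·[k]ᵀ = Mᵀs reads: 260·k = -787.
Hence k = -787 / 260 ≈ -3.02692.

k = -3.027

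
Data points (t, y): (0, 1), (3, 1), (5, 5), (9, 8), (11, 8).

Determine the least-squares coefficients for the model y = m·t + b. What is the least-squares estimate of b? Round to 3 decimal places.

Normal-equation sums: Σt·t = 236, Σt = 28, Σ1 = 5.
Right-hand side: Σt·y = 188, Σy = 23.
So XᵀX·[m, b]ᵀ = Xᵀy: [[236, 28]; [28, 5]]·[m, b]ᵀ = [188, 23]ᵀ.
det = 236·5 − 28² = 396.
m = (188·5 − 28·23)/396 = 74/99; b = (236·23 − 28·188)/396 = 41/99.

b = 0.414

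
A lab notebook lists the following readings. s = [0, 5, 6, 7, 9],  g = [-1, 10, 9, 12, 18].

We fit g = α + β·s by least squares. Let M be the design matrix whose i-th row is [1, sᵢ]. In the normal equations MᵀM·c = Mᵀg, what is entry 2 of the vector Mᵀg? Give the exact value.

350

Entry 2 ↔ basis s, so (Mᵀg)_{2} = Σᵢ (s)·gᵢ = (0)·(-1) + (5)·(10) + (6)·(9) + (7)·(12) + (9)·(18) = 350.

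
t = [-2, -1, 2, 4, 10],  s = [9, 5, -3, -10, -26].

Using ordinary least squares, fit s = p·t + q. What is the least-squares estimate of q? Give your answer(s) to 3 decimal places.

AᵀA·[p, q]ᵀ = Aᵀs reads: 125·p + 13·q = -329;  13·p + 5·q = -25.
Δ = 125·5 − 13² = 456.
p = ((-329)·5 − 13·(-25))/456 = -55/19; q = (125·(-25) − 13·(-329))/456 = 48/19.

q = 2.526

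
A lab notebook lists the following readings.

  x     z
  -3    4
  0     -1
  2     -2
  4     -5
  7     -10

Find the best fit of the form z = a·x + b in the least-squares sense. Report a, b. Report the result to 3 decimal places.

a = -1.345, b = -0.110

The normal equations are: 78·a + 10·b = -106;  10·a + 5·b = -14.
Eliminating b: 5·(row 1) − 10·(row 2) gives 290·a = 5·(-106) − 10·(-14) = -390, so a = -39/29.
Then b = ((-14) − 10·(-39/29))/5 = -16/145.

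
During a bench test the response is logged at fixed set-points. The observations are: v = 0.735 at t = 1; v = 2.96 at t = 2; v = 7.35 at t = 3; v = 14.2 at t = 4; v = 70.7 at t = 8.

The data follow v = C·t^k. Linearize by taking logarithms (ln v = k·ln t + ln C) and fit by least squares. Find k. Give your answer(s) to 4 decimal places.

Linearized form: ln v = k·ln t + ln C. From the 5 transformed points,
XᵀX = [[7.9333, 5.2575]; [5.2575, 5]], rhs = [15.4770, 9.6837]ᵀ  (here Σln t = 5.2575, Σ(ln t)² = 7.9333, Σln v = 9.6837, Σln t·ln v = 15.4770).
Slope k = (n·Σln t·ln v − Σln t·Σln v)/(n·Σ(ln t)² − (Σln t)²) = (5·15.4770 − 5.2575·9.6837)/12.0252 = 2.20145; ln C = (Σln v − k·Σln t)/n = -0.37808.

k = 2.2014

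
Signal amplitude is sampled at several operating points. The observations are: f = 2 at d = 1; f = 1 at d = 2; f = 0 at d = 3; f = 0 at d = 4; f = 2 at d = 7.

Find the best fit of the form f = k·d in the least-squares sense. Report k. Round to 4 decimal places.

Normal-equation sums: Σd·d = 79.
Right-hand side: Σd·f = 18.
So AᵀA·[k]ᵀ = Aᵀf: [[79]]·[k]ᵀ = [18]ᵀ.
Hence k = 18 / 79 ≈ 0.227848.

k = 0.2278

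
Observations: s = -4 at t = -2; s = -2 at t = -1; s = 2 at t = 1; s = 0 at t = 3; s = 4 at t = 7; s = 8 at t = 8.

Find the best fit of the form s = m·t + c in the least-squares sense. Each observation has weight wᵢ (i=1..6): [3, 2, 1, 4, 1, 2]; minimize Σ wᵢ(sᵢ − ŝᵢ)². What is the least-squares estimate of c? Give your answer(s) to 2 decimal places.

Setting ∂/∂m … = 0 gives: 228·m + 28·c = 186;  28·m + 13·c = 6.
Eliminating c: 13·(row 1) − 28·(row 2) gives 2180·m = 13·186 − 28·6 = 2250, so m = 225/218.
Then c = (6 − 28·(225/218))/13 = -192/109.

c = -1.76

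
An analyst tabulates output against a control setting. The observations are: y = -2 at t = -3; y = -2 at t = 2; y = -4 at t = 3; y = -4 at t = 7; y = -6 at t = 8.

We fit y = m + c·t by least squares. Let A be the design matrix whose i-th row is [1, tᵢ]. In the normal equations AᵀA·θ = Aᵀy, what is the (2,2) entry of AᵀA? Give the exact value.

135

Row 2 ↔ basis t, column 2 ↔ basis t, so (AᵀA)_{2,2} = Σᵢ (t)·(t) = (-3)·(-3) + (2)·(2) + (3)·(3) + (7)·(7) + (8)·(8) = 135.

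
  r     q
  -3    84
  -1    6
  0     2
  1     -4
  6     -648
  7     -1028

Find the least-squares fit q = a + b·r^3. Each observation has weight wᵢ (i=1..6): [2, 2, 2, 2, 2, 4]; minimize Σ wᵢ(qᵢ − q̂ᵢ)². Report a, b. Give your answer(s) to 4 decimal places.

a = 1.6636, b = -3.0030

AᵀWA·[a, b]ᵀ = AᵀWq reads: 14·a + 1750·b = -5232;  1750·a + 565370·b = -1694908.
Determinant 14·565370 − 1750² = 4852680.
a = ((-5232)·565370 − 1750·(-1694908))/4852680 = 201829/121317; b = (14·(-1694908) − 1750·(-5232))/4852680 = -260227/86655.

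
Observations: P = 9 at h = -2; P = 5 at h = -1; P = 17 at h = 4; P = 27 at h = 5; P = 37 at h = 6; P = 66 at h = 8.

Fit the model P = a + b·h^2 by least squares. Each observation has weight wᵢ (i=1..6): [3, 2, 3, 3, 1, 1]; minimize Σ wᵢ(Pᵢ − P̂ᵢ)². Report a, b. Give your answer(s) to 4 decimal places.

With design matrix A, AᵀWA = [[13, 237]; [237, 8085]] and AᵀWP = [272, 8515]ᵀ.
Eliminating b: 8085·(row 1) − 237·(row 2) gives 48936·a = 8085·272 − 237·8515 = 181065, so a = 60355/16312.
Then b = (8515 − 237·(60355/16312))/8085 = 46231/48936.

a = 3.7000, b = 0.9447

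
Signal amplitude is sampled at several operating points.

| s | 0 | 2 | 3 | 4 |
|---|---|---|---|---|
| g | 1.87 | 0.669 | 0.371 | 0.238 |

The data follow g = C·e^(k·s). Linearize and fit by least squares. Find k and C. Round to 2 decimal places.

k = -0.52, C = 1.86

Linearized form: ln g = k·s + ln C. From the 4 transformed points,
Σs = 9.0000, Σ(s)² = 29.0000, Σln g = -2.2031, Σs·ln g = -9.5205.
Equations: 29.0000·k + 9.0000·ln C = -9.5205;  9.0000·k + 4·ln C = -2.2031.
Δ = 29.0000·4 − (9.0000)² = 35.0000; k = (-9.5205·4 − 9.0000·-2.2031)/35.0000 = -0.52156, ln C = (29.0000·-2.2031 − 9.0000·-9.5205)/35.0000 = 0.62274, so C = exp(0.62274) = 1.86402.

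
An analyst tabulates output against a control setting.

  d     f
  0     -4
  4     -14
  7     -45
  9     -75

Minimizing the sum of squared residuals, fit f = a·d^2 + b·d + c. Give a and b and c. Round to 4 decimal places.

a = -1.0632, b = 1.6445, c = -3.9168

XᵀX·[a, b, c]ᵀ = Xᵀf reads: 9218·a + 1136·b + 146·c = -8504;  1136·a + 146·b + 20·c = -1046;  146·a + 20·b + 4·c = -138.
Inverting the 3×3 Gram matrix, [a, b, c]ᵀ = [-2491/2343, 3853/2343, -3059/781]ᵀ.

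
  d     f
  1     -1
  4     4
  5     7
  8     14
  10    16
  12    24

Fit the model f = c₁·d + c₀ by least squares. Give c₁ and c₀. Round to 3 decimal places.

With design matrix X, XᵀX = [[350, 40]; [40, 6]] and Xᵀf = [610, 64]ᵀ.
det = 350·6 − 40² = 500.
c₁ = (610·6 − 40·64)/500 = 11/5; c₀ = (350·64 − 40·610)/500 = -4.

c₁ = 2.200, c₀ = -4.000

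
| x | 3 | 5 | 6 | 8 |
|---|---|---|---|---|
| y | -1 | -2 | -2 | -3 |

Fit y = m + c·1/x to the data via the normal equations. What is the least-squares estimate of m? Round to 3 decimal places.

Sums needed: Σ1 = 4, Σ1/x = 33/40, Σ1/x·1/x = 2801/14400.
Moment sums: Σy = -8, Σ1/x·y = -173/120.
Normal equations: [[4, 33/40]; [33/40, 2801/14400]]·[m, c]ᵀ = [-8, -173/120]ᵀ.
Determinant 4·(2801/14400) − (33/40)² = 1403/14400.
m = ((-8)·(2801/14400) − (33/40)·(-173/120))/(1403/14400) = -5281/1403; c = (4·(-173/120) − (33/40)·(-8))/(1403/14400) = 12000/1403.

m = -3.764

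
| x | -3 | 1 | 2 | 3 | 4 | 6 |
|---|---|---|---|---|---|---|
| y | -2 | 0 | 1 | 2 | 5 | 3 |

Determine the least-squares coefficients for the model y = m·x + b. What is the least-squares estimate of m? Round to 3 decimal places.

Normal-equation sums: Σx·x = 75, Σx = 13, Σ1 = 6.
For Aᵀy: Σx·y = 52, Σy = 9.
AᵀA·[m, b]ᵀ = Aᵀy becomes [[75, 13]; [13, 6]]·[m, b]ᵀ = [52, 9]ᵀ.
Δ = 75·6 − 13² = 281.
m = (52·6 − 13·9)/281 = 195/281; b = (75·9 − 13·52)/281 = -1/281.

m = 0.694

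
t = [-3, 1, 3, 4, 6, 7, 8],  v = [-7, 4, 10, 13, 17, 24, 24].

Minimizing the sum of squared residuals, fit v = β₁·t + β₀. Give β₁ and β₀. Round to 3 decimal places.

Sums needed: Σt·t = 184, Σt = 26, Σ1 = 7.
Moment sums: Σt·v = 569, Σv = 85.
AᵀA·[β₁, β₀]ᵀ = Aᵀv becomes [[184, 26]; [26, 7]]·[β₁, β₀]ᵀ = [569, 85]ᵀ.
Δ = 184·7 − 26² = 612.
β₁ = (569·7 − 26·85)/612 = 197/68; β₀ = (184·85 − 26·569)/612 = 47/34.

β₁ = 2.897, β₀ = 1.382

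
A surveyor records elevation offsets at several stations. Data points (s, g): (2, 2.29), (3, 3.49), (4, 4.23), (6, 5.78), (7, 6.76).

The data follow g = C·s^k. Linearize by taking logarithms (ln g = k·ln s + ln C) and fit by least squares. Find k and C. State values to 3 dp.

Linearized form: ln g = k·ln s + ln C. From the 5 transformed points,
Sums: Σln s = 6.9157, Σ(ln s)² = 10.6062, Σln g = 7.1861, Σln s·ln g = 10.8089.
Normal system: [[10.6062, 6.9157]; [6.9157, 5]]·[k, ln C]ᵀ = [10.8089, 7.1861]ᵀ.
Slope k = (n·Σln s·ln g − Σln s·Σln g)/(n·Σ(ln s)² − (Σln s)²) = (5·10.8089 − 6.9157·7.1861)/5.2037 = 0.83550; ln C = (Σln g − k·Σln s)/n = 0.28159, so C = exp(0.28159) = 1.32524.

k = 0.836, C = 1.325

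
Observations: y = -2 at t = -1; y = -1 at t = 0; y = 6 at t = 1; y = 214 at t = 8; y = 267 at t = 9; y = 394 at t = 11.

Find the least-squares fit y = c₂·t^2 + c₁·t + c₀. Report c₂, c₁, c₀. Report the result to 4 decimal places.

With design matrix M, MᵀM = [[25300, 2572, 268]; [2572, 268, 28]; [268, 28, 6]] and Mᵀy = [83001, 8457, 878]ᵀ.
Solving the 3×3 system (Gaussian elimination) gives c₂ = 7887/2645, c₁ = 32329/10580, c₀ = -5903/5290.

c₂ = 2.9819, c₁ = 3.0557, c₀ = -1.1159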